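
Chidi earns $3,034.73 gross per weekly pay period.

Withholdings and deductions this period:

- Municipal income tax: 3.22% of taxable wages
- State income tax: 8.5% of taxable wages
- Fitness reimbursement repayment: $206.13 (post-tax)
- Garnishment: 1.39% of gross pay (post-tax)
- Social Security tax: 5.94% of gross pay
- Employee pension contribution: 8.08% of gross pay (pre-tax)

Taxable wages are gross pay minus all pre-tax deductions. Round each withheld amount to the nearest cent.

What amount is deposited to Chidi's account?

$2,034.02

Employee pension contribution: $3,034.73 × 0.0808 = $245.21
Taxable wages = $3,034.73 − $245.21 = $2,789.52
Municipal income tax: $2,789.52 × 0.0322 = $89.82
State income tax: $2,789.52 × 0.085 = $237.11
Social Security tax: $3,034.73 × 0.0594 = $180.26
Fitness reimbursement repayment: $206.13
Garnishment: $3,034.73 × 0.0139 = $42.18
Total deductions = $245.21 + $89.82 + $237.11 + $180.26 + $206.13 + $42.18 = $1,000.71
Net pay = $3,034.73 − $1,000.71 = $2,034.02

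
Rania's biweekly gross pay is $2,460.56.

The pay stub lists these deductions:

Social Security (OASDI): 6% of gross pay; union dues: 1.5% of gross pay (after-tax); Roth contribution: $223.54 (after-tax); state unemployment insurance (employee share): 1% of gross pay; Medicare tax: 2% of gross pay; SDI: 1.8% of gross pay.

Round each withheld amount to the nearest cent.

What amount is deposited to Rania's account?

State unemployment insurance (employee share): $2,460.56 × 0.01 = $24.61
Medicare tax: $2,460.56 × 0.02 = $49.21
SDI: $2,460.56 × 0.018 = $44.29
Social Security (OASDI): $2,460.56 × 0.06 = $147.63
Roth contribution: $223.54
Union dues: $2,460.56 × 0.015 = $36.91
Total deductions = $24.61 + $49.21 + $44.29 + $147.63 + $223.54 + $36.91 = $526.19
Net pay = $2,460.56 − $526.19 = $1,934.37

$1,934.37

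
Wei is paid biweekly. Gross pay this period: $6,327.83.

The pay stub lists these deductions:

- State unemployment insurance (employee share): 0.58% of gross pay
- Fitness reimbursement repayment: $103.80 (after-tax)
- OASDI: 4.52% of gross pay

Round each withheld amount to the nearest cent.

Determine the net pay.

State unemployment insurance (employee share): $6,327.83 × 0.0058 = $36.70
OASDI: $6,327.83 × 0.0452 = $286.02
Fitness reimbursement repayment: $103.80
Total deductions = $36.70 + $286.02 + $103.80 = $426.52
Net pay = $6,327.83 − $426.52 = $5,901.31

$5,901.31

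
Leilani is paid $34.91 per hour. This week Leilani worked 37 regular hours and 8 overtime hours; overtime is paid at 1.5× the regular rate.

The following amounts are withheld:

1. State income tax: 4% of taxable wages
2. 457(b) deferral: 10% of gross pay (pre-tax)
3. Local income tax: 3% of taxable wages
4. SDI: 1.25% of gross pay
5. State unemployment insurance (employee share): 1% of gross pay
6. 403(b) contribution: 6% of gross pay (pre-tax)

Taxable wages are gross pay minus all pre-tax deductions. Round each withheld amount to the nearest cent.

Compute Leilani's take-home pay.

Regular pay: 37 × $34.91 = $1,291.67
Overtime pay: 8 × $34.91 × 1.5 = $418.92
Gross pay = $1,291.67 + $418.92 = $1,710.59
403(b) contribution: $1,710.59 × 0.06 = $102.64
457(b) deferral: $1,710.59 × 0.1 = $171.06
Pre-tax total = $102.64 + $171.06 = $273.70
Taxable wages = $1,710.59 − $273.70 = $1,436.89
Local income tax: $1,436.89 × 0.03 = $43.11
State income tax: $1,436.89 × 0.04 = $57.48
SDI: $1,710.59 × 0.0125 = $21.38
State unemployment insurance (employee share): $1,710.59 × 0.01 = $17.11
Total deductions = $102.64 + $171.06 + $43.11 + $57.48 + $21.38 + $17.11 = $412.78
Net pay = $1,710.59 − $412.78 = $1,297.81

$1,297.81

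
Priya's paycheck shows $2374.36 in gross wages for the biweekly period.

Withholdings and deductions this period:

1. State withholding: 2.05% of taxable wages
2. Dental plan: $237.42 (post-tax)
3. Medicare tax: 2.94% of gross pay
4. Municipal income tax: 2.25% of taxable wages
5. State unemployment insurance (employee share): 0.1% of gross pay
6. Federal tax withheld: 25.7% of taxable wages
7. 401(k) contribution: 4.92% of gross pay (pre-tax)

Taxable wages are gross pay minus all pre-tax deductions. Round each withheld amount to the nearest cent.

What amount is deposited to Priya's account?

$1270.68

401(k) contribution: $2374.36 × 0.0492 = $116.82
Taxable wages = $2374.36 − $116.82 = $2257.54
State withholding: $2257.54 × 0.0205 = $46.28
Municipal income tax: $2257.54 × 0.0225 = $50.79
Federal tax withheld: $2257.54 × 0.257 = $580.19
State unemployment insurance (employee share): $2374.36 × 0.001 = $2.37
Medicare tax: $2374.36 × 0.0294 = $69.81
Dental plan: $237.42
Total deductions = $116.82 + $46.28 + $50.79 + $580.19 + $2.37 + $69.81 + $237.42 = $1103.68
Net pay = $2374.36 − $1103.68 = $1270.68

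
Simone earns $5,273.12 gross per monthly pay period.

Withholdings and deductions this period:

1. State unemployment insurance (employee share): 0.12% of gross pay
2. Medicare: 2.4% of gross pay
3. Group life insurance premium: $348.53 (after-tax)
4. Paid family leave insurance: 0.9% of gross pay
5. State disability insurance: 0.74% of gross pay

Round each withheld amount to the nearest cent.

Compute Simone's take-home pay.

Paid family leave insurance: $5,273.12 × 0.009 = $47.46
State disability insurance: $5,273.12 × 0.0074 = $39.02
State unemployment insurance (employee share): $5,273.12 × 0.0012 = $6.33
Medicare: $5,273.12 × 0.024 = $126.55
Group life insurance premium: $348.53
Total deductions = $47.46 + $39.02 + $6.33 + $126.55 + $348.53 = $567.89
Net pay = $5,273.12 − $567.89 = $4,705.23

$4,705.23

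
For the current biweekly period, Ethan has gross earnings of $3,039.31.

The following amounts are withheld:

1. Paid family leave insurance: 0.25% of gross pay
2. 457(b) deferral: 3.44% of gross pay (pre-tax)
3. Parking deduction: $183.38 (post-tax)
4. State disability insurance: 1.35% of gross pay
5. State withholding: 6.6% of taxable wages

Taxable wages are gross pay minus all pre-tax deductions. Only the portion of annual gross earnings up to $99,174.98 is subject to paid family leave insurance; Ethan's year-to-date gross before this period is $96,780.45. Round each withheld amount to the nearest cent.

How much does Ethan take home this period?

457(b) deferral: $3,039.31 × 0.0344 = $104.55
Taxable wages = $3,039.31 − $104.55 = $2,934.76
State withholding: $2,934.76 × 0.066 = $193.69
Paid family leave insurance: only $99,174.98 − $96,780.45 = $2,394.53 of this check is subject → $2,394.53 × 0.0025 = $5.99
State disability insurance: $3,039.31 × 0.0135 = $41.03
Parking deduction: $183.38
Total deductions = $104.55 + $193.69 + $5.99 + $41.03 + $183.38 = $528.64
Net pay = $3,039.31 − $528.64 = $2,510.67

$2,510.67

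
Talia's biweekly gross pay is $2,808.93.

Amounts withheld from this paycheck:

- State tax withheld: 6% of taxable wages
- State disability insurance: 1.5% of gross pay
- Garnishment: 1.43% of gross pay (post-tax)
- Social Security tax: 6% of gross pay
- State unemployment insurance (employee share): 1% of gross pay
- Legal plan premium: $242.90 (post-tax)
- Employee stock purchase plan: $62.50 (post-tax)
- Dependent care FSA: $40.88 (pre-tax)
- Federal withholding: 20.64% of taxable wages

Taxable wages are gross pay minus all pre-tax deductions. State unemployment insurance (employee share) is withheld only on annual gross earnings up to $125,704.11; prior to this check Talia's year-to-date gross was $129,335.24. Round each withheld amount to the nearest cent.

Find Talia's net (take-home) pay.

Dependent care FSA: $40.88
Taxable wages = $2,808.93 − $40.88 = $2,768.05
Federal withholding: $2,768.05 × 0.2064 = $571.33
State tax withheld: $2,768.05 × 0.06 = $166.08
Social Security tax: $2,808.93 × 0.06 = $168.54
State unemployment insurance (employee share): annual cap $125,704.11 already reached (YTD $129,335.24), so $0.00
State disability insurance: $2,808.93 × 0.015 = $42.13
Employee stock purchase plan: $62.50
Legal plan premium: $242.90
Garnishment: $2,808.93 × 0.0143 = $40.17
Total deductions = $40.88 + $571.33 + $166.08 + $168.54 + $0.00 + $42.13 + $62.50 + $242.90 + $40.17 = $1,334.53
Net pay = $2,808.93 − $1,334.53 = $1,474.40

$1,474.40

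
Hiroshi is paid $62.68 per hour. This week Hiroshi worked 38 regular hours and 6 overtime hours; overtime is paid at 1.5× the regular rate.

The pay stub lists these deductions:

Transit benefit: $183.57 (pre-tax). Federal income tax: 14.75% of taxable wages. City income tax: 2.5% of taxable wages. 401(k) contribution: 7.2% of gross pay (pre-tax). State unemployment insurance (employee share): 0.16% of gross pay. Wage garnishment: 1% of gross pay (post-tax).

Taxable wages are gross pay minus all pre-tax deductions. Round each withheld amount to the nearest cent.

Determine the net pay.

Regular pay: 38 × $62.68 = $2381.84
Overtime pay: 6 × $62.68 × 1.5 = $564.12
Gross pay = $2381.84 + $564.12 = $2945.96
401(k) contribution: $2945.96 × 0.072 = $212.11
Transit benefit: $183.57
Pre-tax total = $212.11 + $183.57 = $395.68
Taxable wages = $2945.96 − $395.68 = $2550.28
Federal income tax: $2550.28 × 0.1475 = $376.17
City income tax: $2550.28 × 0.025 = $63.76
State unemployment insurance (employee share): $2945.96 × 0.0016 = $4.71
Wage garnishment: $2945.96 × 0.01 = $29.46
Total deductions = $212.11 + $183.57 + $376.17 + $63.76 + $4.71 + $29.46 = $869.78
Net pay = $2945.96 − $869.78 = $2076.18

$2076.18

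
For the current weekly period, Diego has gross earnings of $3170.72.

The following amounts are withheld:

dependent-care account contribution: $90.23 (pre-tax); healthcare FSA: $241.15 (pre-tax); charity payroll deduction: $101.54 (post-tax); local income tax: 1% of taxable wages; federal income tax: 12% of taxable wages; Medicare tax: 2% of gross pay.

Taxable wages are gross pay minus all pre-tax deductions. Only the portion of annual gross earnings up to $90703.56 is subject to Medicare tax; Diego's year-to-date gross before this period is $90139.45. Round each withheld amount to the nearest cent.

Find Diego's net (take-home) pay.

Dependent-care account contribution: $90.23
Healthcare FSA: $241.15
Pre-tax total = $90.23 + $241.15 = $331.38
Taxable wages = $3170.72 − $331.38 = $2839.34
Local income tax: $2839.34 × 0.01 = $28.39
Federal income tax: $2839.34 × 0.12 = $340.72
Medicare tax: only $90703.56 − $90139.45 = $564.11 of this check is subject → $564.11 × 0.02 = $11.28
Charity payroll deduction: $101.54
Total deductions = $90.23 + $241.15 + $28.39 + $340.72 + $11.28 + $101.54 = $813.31
Net pay = $3170.72 − $813.31 = $2357.41

$2357.41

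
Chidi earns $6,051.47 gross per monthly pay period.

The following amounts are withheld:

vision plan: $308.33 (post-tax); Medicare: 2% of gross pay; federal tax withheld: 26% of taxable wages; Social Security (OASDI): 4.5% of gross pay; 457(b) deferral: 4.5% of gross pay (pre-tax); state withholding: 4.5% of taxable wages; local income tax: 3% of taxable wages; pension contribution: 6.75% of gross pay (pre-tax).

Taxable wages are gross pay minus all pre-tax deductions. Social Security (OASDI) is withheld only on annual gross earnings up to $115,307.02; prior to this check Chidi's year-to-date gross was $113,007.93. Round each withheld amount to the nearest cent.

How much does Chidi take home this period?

$3,038.68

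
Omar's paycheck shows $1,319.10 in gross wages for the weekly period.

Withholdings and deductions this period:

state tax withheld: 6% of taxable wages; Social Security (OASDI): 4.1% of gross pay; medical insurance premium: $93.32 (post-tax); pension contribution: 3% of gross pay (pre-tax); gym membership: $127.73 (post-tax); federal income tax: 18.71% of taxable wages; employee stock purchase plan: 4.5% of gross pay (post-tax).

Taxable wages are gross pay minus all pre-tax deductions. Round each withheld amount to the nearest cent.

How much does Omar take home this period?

Pension contribution: $1,319.10 × 0.03 = $39.57
Taxable wages = $1,319.10 − $39.57 = $1,279.53
Federal income tax: $1,279.53 × 0.1871 = $239.40
State tax withheld: $1,279.53 × 0.06 = $76.77
Social Security (OASDI): $1,319.10 × 0.041 = $54.08
Employee stock purchase plan: $1,319.10 × 0.045 = $59.36
Gym membership: $127.73
Medical insurance premium: $93.32
Total deductions = $39.57 + $239.40 + $76.77 + $54.08 + $59.36 + $127.73 + $93.32 = $690.23
Net pay = $1,319.10 − $690.23 = $628.87

$628.87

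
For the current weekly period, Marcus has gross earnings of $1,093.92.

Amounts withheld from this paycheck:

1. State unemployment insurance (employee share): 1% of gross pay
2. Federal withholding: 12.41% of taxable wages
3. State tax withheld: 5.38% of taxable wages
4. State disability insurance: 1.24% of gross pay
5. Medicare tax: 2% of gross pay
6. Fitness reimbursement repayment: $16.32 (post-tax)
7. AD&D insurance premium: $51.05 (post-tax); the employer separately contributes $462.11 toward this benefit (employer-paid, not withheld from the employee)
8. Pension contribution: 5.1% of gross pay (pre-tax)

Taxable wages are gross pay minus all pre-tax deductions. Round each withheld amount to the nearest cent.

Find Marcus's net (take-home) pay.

Pension contribution: $1,093.92 × 0.051 = $55.79
Taxable wages = $1,093.92 − $55.79 = $1,038.13
State tax withheld: $1,038.13 × 0.0538 = $55.85
Federal withholding: $1,038.13 × 0.1241 = $128.83
State unemployment insurance (employee share): $1,093.92 × 0.01 = $10.94
Medicare tax: $1,093.92 × 0.02 = $21.88
State disability insurance: $1,093.92 × 0.0124 = $13.56
AD&D insurance premium: $51.05
Fitness reimbursement repayment: $16.32
(Employer's $462.11 toward AD&D insurance premium is not withheld from the employee.)
Total deductions = $55.79 + $55.85 + $128.83 + $10.94 + $21.88 + $13.56 + $51.05 + $16.32 = $354.22
Net pay = $1,093.92 − $354.22 = $739.70

$739.70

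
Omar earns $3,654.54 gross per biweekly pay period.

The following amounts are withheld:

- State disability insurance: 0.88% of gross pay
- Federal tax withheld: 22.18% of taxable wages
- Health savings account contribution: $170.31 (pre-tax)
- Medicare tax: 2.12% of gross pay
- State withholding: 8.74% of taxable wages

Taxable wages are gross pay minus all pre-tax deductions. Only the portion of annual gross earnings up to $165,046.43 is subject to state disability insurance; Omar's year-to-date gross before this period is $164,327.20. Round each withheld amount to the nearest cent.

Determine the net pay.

Health savings account contribution: $170.31
Taxable wages = $3,654.54 − $170.31 = $3,484.23
Federal tax withheld: $3,484.23 × 0.2218 = $772.80
State withholding: $3,484.23 × 0.0874 = $304.52
State disability insurance: only $165,046.43 − $164,327.20 = $719.23 of this check is subject → $719.23 × 0.0088 = $6.33
Medicare tax: $3,654.54 × 0.0212 = $77.48
Total deductions = $170.31 + $772.80 + $304.52 + $6.33 + $77.48 = $1,331.44
Net pay = $3,654.54 − $1,331.44 = $2,323.10

$2,323.10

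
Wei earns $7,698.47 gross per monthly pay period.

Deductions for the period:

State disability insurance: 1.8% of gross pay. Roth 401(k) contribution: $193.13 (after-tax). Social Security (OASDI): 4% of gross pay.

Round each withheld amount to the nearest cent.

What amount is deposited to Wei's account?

$7,058.83

Social Security (OASDI): $7,698.47 × 0.04 = $307.94
State disability insurance: $7,698.47 × 0.018 = $138.57
Roth 401(k) contribution: $193.13
Total deductions = $307.94 + $138.57 + $193.13 = $639.64
Net pay = $7,698.47 − $639.64 = $7,058.83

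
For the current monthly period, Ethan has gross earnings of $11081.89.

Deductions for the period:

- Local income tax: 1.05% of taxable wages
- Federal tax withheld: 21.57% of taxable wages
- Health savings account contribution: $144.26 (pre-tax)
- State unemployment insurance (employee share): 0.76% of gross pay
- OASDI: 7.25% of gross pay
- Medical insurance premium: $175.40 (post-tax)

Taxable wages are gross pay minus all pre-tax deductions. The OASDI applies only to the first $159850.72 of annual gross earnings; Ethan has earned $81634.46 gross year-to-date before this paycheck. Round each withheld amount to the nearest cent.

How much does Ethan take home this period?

$7400.47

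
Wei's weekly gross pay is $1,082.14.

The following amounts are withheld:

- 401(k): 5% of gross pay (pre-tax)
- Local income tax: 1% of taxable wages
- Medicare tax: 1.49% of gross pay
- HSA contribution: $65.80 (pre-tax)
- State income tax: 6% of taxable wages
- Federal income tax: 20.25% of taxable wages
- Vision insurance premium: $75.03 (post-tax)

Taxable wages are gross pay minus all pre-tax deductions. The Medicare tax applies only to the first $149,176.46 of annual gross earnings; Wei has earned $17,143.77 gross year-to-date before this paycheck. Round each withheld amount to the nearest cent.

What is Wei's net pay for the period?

$608.88

401(k): $1,082.14 × 0.05 = $54.11
HSA contribution: $65.80
Pre-tax total = $54.11 + $65.80 = $119.91
Taxable wages = $1,082.14 − $119.91 = $962.23
Federal income tax: $962.23 × 0.2025 = $194.85
Local income tax: $962.23 × 0.01 = $9.62
State income tax: $962.23 × 0.06 = $57.73
Medicare tax: cap not yet reached, full $1,082.14 is subject → $1,082.14 × 0.0149 = $16.12
Vision insurance premium: $75.03
Total deductions = $54.11 + $65.80 + $194.85 + $9.62 + $57.73 + $16.12 + $75.03 = $473.26
Net pay = $1,082.14 − $473.26 = $608.88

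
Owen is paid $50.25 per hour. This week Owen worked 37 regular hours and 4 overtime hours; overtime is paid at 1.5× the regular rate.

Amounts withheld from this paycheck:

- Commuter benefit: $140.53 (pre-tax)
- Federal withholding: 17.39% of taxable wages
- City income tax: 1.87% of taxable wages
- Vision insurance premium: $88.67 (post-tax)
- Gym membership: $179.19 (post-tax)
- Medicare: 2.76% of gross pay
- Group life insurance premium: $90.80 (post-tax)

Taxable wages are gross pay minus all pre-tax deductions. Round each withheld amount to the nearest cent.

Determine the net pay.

Regular pay: 37 × $50.25 = $1,859.25
Overtime pay: 4 × $50.25 × 1.5 = $301.50
Gross pay = $1,859.25 + $301.50 = $2,160.75
Commuter benefit: $140.53
Taxable wages = $2,160.75 − $140.53 = $2,020.22
Federal withholding: $2,020.22 × 0.1739 = $351.32
City income tax: $2,020.22 × 0.0187 = $37.78
Medicare: $2,160.75 × 0.0276 = $59.64
Vision insurance premium: $88.67
Group life insurance premium: $90.80
Gym membership: $179.19
Total deductions = $140.53 + $351.32 + $37.78 + $59.64 + $88.67 + $90.80 + $179.19 = $947.93
Net pay = $2,160.75 − $947.93 = $1,212.82

$1,212.82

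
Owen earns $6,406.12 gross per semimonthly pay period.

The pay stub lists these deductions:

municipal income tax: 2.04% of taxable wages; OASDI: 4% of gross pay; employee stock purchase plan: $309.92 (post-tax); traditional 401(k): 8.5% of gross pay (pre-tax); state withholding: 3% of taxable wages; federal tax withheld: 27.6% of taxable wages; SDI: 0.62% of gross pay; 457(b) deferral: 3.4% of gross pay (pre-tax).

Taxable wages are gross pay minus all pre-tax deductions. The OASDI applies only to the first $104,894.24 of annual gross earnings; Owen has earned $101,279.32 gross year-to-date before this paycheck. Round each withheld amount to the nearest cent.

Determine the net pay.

$3,307.42

457(b) deferral: $6,406.12 × 0.034 = $217.81
Traditional 401(k): $6,406.12 × 0.085 = $544.52
Pre-tax total = $217.81 + $544.52 = $762.33
Taxable wages = $6,406.12 − $762.33 = $5,643.79
State withholding: $5,643.79 × 0.03 = $169.31
Federal tax withheld: $5,643.79 × 0.276 = $1,557.69
Municipal income tax: $5,643.79 × 0.0204 = $115.13
SDI: $6,406.12 × 0.0062 = $39.72
OASDI: only $104,894.24 − $101,279.32 = $3,614.92 of this check is subject → $3,614.92 × 0.04 = $144.60
Employee stock purchase plan: $309.92
Total deductions = $217.81 + $544.52 + $169.31 + $1,557.69 + $115.13 + $39.72 + $144.60 + $309.92 = $3,098.70
Net pay = $6,406.12 − $3,098.70 = $3,307.42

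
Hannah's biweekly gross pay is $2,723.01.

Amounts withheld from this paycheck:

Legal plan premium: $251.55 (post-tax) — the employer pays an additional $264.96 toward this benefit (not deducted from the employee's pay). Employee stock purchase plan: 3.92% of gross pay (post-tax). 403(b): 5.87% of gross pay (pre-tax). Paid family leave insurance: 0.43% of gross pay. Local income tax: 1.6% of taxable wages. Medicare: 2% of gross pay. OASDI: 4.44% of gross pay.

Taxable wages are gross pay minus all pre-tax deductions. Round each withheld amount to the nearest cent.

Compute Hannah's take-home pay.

403(b): $2,723.01 × 0.0587 = $159.84
Taxable wages = $2,723.01 − $159.84 = $2,563.17
Local income tax: $2,563.17 × 0.016 = $41.01
Medicare: $2,723.01 × 0.02 = $54.46
Paid family leave insurance: $2,723.01 × 0.0043 = $11.71
OASDI: $2,723.01 × 0.0444 = $120.90
Employee stock purchase plan: $2,723.01 × 0.0392 = $106.74
Legal plan premium: $251.55
(Employer's $264.96 toward legal plan premium is not withheld from the employee.)
Total deductions = $159.84 + $41.01 + $54.46 + $11.71 + $120.90 + $106.74 + $251.55 = $746.21
Net pay = $2,723.01 − $746.21 = $1,976.80

$1,976.80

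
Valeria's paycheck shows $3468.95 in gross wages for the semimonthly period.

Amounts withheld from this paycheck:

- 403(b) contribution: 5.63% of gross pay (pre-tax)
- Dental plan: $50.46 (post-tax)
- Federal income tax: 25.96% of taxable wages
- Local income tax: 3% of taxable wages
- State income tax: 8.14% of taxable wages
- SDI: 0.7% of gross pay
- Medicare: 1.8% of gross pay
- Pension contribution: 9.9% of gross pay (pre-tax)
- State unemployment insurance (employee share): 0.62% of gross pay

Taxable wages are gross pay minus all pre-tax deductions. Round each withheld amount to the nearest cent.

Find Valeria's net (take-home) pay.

$1684.41

403(b) contribution: $3468.95 × 0.0563 = $195.30
Pension contribution: $3468.95 × 0.099 = $343.43
Pre-tax total = $195.30 + $343.43 = $538.73
Taxable wages = $3468.95 − $538.73 = $2930.22
Federal income tax: $2930.22 × 0.2596 = $760.69
Local income tax: $2930.22 × 0.03 = $87.91
State income tax: $2930.22 × 0.0814 = $238.52
State unemployment insurance (employee share): $3468.95 × 0.0062 = $21.51
SDI: $3468.95 × 0.007 = $24.28
Medicare: $3468.95 × 0.018 = $62.44
Dental plan: $50.46
Total deductions = $195.30 + $343.43 + $760.69 + $87.91 + $238.52 + $21.51 + $24.28 + $62.44 + $50.46 = $1784.54
Net pay = $3468.95 − $1784.54 = $1684.41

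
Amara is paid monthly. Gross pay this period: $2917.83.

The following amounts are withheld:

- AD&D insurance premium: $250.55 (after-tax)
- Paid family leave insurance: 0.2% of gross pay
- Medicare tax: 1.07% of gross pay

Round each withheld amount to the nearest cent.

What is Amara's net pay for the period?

Paid family leave insurance: $2917.83 × 0.002 = $5.84
Medicare tax: $2917.83 × 0.0107 = $31.22
AD&D insurance premium: $250.55
Total deductions = $5.84 + $31.22 + $250.55 = $287.61
Net pay = $2917.83 − $287.61 = $2630.22

$2630.22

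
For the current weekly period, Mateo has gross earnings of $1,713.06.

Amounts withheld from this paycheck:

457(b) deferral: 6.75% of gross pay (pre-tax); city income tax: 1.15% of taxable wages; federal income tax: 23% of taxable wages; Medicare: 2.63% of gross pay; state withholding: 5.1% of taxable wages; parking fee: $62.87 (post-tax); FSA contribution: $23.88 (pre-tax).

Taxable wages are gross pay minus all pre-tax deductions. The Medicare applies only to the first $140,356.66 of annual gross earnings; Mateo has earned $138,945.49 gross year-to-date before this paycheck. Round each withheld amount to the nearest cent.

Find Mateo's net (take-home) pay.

$1,013.30

457(b) deferral: $1,713.06 × 0.0675 = $115.63
FSA contribution: $23.88
Pre-tax total = $115.63 + $23.88 = $139.51
Taxable wages = $1,713.06 − $139.51 = $1,573.55
City income tax: $1,573.55 × 0.0115 = $18.10
State withholding: $1,573.55 × 0.051 = $80.25
Federal income tax: $1,573.55 × 0.23 = $361.92
Medicare: only $140,356.66 − $138,945.49 = $1,411.17 of this check is subject → $1,411.17 × 0.0263 = $37.11
Parking fee: $62.87
Total deductions = $115.63 + $23.88 + $18.10 + $80.25 + $361.92 + $37.11 + $62.87 = $699.76
Net pay = $1,713.06 − $699.76 = $1,013.30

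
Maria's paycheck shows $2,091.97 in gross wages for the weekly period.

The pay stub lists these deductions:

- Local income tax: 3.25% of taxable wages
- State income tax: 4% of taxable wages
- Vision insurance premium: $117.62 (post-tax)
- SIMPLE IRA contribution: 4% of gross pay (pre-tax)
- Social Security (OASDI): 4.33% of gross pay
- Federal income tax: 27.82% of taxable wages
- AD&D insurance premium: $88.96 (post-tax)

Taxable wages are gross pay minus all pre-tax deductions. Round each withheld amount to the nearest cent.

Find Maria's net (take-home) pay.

$1,006.82

SIMPLE IRA contribution: $2,091.97 × 0.04 = $83.68
Taxable wages = $2,091.97 − $83.68 = $2,008.29
Local income tax: $2,008.29 × 0.0325 = $65.27
State income tax: $2,008.29 × 0.04 = $80.33
Federal income tax: $2,008.29 × 0.2782 = $558.71
Social Security (OASDI): $2,091.97 × 0.0433 = $90.58
AD&D insurance premium: $88.96
Vision insurance premium: $117.62
Total deductions = $83.68 + $65.27 + $80.33 + $558.71 + $90.58 + $88.96 + $117.62 = $1,085.15
Net pay = $2,091.97 − $1,085.15 = $1,006.82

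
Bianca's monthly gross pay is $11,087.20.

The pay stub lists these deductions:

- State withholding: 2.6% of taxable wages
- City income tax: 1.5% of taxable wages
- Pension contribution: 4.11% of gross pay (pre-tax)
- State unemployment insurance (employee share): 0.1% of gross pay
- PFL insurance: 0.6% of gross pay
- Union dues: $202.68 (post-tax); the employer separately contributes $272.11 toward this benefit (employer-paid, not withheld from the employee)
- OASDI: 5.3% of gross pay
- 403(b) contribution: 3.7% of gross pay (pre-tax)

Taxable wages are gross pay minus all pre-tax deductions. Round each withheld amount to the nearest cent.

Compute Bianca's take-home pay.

Pension contribution: $11,087.20 × 0.0411 = $455.68
403(b) contribution: $11,087.20 × 0.037 = $410.23
Pre-tax total = $455.68 + $410.23 = $865.91
Taxable wages = $11,087.20 − $865.91 = $10,221.29
City income tax: $10,221.29 × 0.015 = $153.32
State withholding: $10,221.29 × 0.026 = $265.75
State unemployment insurance (employee share): $11,087.20 × 0.001 = $11.09
PFL insurance: $11,087.20 × 0.006 = $66.52
OASDI: $11,087.20 × 0.053 = $587.62
Union dues: $202.68
(Employer's $272.11 toward union dues is not withheld from the employee.)
Total deductions = $455.68 + $410.23 + $153.32 + $265.75 + $11.09 + $66.52 + $587.62 + $202.68 = $2,152.89
Net pay = $11,087.20 − $2,152.89 = $8,934.31

$8,934.31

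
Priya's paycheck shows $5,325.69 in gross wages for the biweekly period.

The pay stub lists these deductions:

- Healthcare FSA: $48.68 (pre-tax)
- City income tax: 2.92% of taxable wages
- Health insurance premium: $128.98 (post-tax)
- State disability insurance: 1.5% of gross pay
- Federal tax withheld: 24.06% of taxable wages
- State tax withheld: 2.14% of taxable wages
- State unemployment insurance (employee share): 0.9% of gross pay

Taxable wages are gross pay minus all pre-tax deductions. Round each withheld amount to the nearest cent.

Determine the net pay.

Healthcare FSA: $48.68
Taxable wages = $5,325.69 − $48.68 = $5,277.01
City income tax: $5,277.01 × 0.0292 = $154.09
State tax withheld: $5,277.01 × 0.0214 = $112.93
Federal tax withheld: $5,277.01 × 0.2406 = $1,269.65
State disability insurance: $5,325.69 × 0.015 = $79.89
State unemployment insurance (employee share): $5,325.69 × 0.009 = $47.93
Health insurance premium: $128.98
Total deductions = $48.68 + $154.09 + $112.93 + $1,269.65 + $79.89 + $47.93 + $128.98 = $1,842.15
Net pay = $5,325.69 − $1,842.15 = $3,483.54

$3,483.54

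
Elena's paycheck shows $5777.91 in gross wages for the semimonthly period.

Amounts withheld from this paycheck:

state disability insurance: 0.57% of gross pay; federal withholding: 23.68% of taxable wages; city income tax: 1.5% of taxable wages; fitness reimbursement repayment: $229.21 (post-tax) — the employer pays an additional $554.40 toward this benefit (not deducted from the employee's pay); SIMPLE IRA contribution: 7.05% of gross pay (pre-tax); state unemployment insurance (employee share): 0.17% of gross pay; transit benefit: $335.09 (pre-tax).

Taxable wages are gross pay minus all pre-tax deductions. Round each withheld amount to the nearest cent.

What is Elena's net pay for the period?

$3495.59

Transit benefit: $335.09
SIMPLE IRA contribution: $5777.91 × 0.0705 = $407.34
Pre-tax total = $335.09 + $407.34 = $742.43
Taxable wages = $5777.91 − $742.43 = $5035.48
City income tax: $5035.48 × 0.015 = $75.53
Federal withholding: $5035.48 × 0.2368 = $1192.40
State unemployment insurance (employee share): $5777.91 × 0.0017 = $9.82
State disability insurance: $5777.91 × 0.0057 = $32.93
Fitness reimbursement repayment: $229.21
(Employer's $554.40 toward fitness reimbursement repayment is not withheld from the employee.)
Total deductions = $335.09 + $407.34 + $75.53 + $1192.40 + $9.82 + $32.93 + $229.21 = $2282.32
Net pay = $5777.91 − $2282.32 = $3495.59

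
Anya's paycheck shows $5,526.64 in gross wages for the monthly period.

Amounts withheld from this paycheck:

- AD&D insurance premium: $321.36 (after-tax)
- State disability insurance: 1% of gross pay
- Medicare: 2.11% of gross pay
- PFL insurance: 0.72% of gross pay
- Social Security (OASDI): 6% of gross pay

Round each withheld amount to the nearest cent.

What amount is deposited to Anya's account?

$4,662.01

PFL insurance: $5,526.64 × 0.0072 = $39.79
State disability insurance: $5,526.64 × 0.01 = $55.27
Social Security (OASDI): $5,526.64 × 0.06 = $331.60
Medicare: $5,526.64 × 0.0211 = $116.61
AD&D insurance premium: $321.36
Total deductions = $39.79 + $55.27 + $331.60 + $116.61 + $321.36 = $864.63
Net pay = $5,526.64 − $864.63 = $4,662.01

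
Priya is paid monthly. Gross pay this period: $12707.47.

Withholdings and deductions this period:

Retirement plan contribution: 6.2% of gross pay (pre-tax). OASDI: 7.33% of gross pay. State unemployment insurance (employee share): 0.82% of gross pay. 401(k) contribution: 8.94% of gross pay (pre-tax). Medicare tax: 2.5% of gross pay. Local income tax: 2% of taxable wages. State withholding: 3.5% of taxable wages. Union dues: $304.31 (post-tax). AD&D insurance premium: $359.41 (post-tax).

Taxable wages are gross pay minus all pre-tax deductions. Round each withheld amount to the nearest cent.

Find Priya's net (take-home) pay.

$8173.40

Retirement plan contribution: $12707.47 × 0.062 = $787.86
401(k) contribution: $12707.47 × 0.0894 = $1136.05
Pre-tax total = $787.86 + $1136.05 = $1923.91
Taxable wages = $12707.47 − $1923.91 = $10783.56
State withholding: $10783.56 × 0.035 = $377.42
Local income tax: $10783.56 × 0.02 = $215.67
OASDI: $12707.47 × 0.0733 = $931.46
Medicare tax: $12707.47 × 0.025 = $317.69
State unemployment insurance (employee share): $12707.47 × 0.0082 = $104.20
AD&D insurance premium: $359.41
Union dues: $304.31
Total deductions = $787.86 + $1136.05 + $377.42 + $215.67 + $931.46 + $317.69 + $104.20 + $359.41 + $304.31 = $4534.07
Net pay = $12707.47 − $4534.07 = $8173.40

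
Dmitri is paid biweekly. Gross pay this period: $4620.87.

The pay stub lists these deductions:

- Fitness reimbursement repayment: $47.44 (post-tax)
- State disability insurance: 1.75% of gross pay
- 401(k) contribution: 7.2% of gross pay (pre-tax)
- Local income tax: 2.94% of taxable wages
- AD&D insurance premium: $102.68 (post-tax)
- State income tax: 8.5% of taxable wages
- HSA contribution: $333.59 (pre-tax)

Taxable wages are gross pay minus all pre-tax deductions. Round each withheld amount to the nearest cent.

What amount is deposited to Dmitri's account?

401(k) contribution: $4620.87 × 0.072 = $332.70
HSA contribution: $333.59
Pre-tax total = $332.70 + $333.59 = $666.29
Taxable wages = $4620.87 − $666.29 = $3954.58
Local income tax: $3954.58 × 0.0294 = $116.26
State income tax: $3954.58 × 0.085 = $336.14
State disability insurance: $4620.87 × 0.0175 = $80.87
AD&D insurance premium: $102.68
Fitness reimbursement repayment: $47.44
Total deductions = $332.70 + $333.59 + $116.26 + $336.14 + $80.87 + $102.68 + $47.44 = $1349.68
Net pay = $4620.87 − $1349.68 = $3271.19

$3271.19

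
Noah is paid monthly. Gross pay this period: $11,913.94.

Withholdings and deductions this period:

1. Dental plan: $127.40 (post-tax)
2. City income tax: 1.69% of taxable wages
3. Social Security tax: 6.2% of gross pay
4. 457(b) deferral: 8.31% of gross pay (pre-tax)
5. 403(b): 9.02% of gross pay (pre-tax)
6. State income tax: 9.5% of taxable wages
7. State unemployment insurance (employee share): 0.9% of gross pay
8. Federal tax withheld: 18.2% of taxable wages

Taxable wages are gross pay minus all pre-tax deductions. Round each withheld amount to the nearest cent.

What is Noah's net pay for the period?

457(b) deferral: $11,913.94 × 0.0831 = $990.05
403(b): $11,913.94 × 0.0902 = $1,074.64
Pre-tax total = $990.05 + $1,074.64 = $2,064.69
Taxable wages = $11,913.94 − $2,064.69 = $9,849.25
Federal tax withheld: $9,849.25 × 0.182 = $1,792.56
State income tax: $9,849.25 × 0.095 = $935.68
City income tax: $9,849.25 × 0.0169 = $166.45
State unemployment insurance (employee share): $11,913.94 × 0.009 = $107.23
Social Security tax: $11,913.94 × 0.062 = $738.66
Dental plan: $127.40
Total deductions = $990.05 + $1,074.64 + $1,792.56 + $935.68 + $166.45 + $107.23 + $738.66 + $127.40 = $5,932.67
Net pay = $11,913.94 − $5,932.67 = $5,981.27

$5,981.27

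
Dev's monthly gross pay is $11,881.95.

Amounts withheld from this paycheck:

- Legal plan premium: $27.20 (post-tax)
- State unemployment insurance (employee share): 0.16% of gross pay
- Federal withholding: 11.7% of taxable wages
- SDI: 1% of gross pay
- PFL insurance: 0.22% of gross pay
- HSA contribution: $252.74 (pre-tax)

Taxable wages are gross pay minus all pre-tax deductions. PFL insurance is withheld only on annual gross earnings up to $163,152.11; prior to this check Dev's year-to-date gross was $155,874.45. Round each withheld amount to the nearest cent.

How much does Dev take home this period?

$10,087.55

HSA contribution: $252.74
Taxable wages = $11,881.95 − $252.74 = $11,629.21
Federal withholding: $11,629.21 × 0.117 = $1,360.62
State unemployment insurance (employee share): $11,881.95 × 0.0016 = $19.01
PFL insurance: only $163,152.11 − $155,874.45 = $7,277.66 of this check is subject → $7,277.66 × 0.0022 = $16.01
SDI: $11,881.95 × 0.01 = $118.82
Legal plan premium: $27.20
Total deductions = $252.74 + $1,360.62 + $19.01 + $16.01 + $118.82 + $27.20 = $1,794.40
Net pay = $11,881.95 − $1,794.40 = $10,087.55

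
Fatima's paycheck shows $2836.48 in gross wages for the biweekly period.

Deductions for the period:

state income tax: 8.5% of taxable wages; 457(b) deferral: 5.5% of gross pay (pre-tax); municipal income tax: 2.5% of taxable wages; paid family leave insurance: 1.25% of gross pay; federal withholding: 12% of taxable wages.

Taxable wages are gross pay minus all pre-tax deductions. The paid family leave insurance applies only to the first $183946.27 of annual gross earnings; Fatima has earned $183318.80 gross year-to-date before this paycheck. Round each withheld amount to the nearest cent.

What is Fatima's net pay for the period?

457(b) deferral: $2836.48 × 0.055 = $156.01
Taxable wages = $2836.48 − $156.01 = $2680.47
Municipal income tax: $2680.47 × 0.025 = $67.01
Federal withholding: $2680.47 × 0.12 = $321.66
State income tax: $2680.47 × 0.085 = $227.84
Paid family leave insurance: only $183946.27 − $183318.80 = $627.47 of this check is subject → $627.47 × 0.0125 = $7.84
Total deductions = $156.01 + $67.01 + $321.66 + $227.84 + $7.84 = $780.36
Net pay = $2836.48 − $780.36 = $2056.12

$2056.12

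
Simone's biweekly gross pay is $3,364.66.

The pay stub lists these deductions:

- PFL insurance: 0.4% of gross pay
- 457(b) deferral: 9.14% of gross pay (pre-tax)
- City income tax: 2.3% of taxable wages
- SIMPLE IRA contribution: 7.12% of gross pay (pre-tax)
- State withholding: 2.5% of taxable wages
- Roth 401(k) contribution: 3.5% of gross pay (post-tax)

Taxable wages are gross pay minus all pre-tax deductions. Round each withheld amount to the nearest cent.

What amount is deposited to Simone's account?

$2,551.11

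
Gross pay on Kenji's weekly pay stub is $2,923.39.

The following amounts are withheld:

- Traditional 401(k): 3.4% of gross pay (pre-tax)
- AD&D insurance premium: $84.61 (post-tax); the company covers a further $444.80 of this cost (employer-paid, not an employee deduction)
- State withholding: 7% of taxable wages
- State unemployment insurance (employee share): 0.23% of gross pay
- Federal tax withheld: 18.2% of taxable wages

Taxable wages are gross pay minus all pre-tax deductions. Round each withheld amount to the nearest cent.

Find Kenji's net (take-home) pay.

Traditional 401(k): $2,923.39 × 0.034 = $99.40
Taxable wages = $2,923.39 − $99.40 = $2,823.99
Federal tax withheld: $2,823.99 × 0.182 = $513.97
State withholding: $2,823.99 × 0.07 = $197.68
State unemployment insurance (employee share): $2,923.39 × 0.0023 = $6.72
AD&D insurance premium: $84.61
(Employer's $444.80 toward AD&D insurance premium is not withheld from the employee.)
Total deductions = $99.40 + $513.97 + $197.68 + $6.72 + $84.61 = $902.38
Net pay = $2,923.39 − $902.38 = $2,021.01

$2,021.01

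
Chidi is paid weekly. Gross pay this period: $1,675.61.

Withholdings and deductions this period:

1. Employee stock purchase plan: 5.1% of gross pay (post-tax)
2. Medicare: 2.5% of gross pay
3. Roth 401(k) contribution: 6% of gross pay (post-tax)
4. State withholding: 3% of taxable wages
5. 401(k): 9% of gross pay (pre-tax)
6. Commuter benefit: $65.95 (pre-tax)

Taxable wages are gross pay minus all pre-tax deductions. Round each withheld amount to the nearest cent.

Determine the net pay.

$1,187.20

Commuter benefit: $65.95
401(k): $1,675.61 × 0.09 = $150.80
Pre-tax total = $65.95 + $150.80 = $216.75
Taxable wages = $1,675.61 − $216.75 = $1,458.86
State withholding: $1,458.86 × 0.03 = $43.77
Medicare: $1,675.61 × 0.025 = $41.89
Roth 401(k) contribution: $1,675.61 × 0.06 = $100.54
Employee stock purchase plan: $1,675.61 × 0.051 = $85.46
Total deductions = $65.95 + $150.80 + $43.77 + $41.89 + $100.54 + $85.46 = $488.41
Net pay = $1,675.61 − $488.41 = $1,187.20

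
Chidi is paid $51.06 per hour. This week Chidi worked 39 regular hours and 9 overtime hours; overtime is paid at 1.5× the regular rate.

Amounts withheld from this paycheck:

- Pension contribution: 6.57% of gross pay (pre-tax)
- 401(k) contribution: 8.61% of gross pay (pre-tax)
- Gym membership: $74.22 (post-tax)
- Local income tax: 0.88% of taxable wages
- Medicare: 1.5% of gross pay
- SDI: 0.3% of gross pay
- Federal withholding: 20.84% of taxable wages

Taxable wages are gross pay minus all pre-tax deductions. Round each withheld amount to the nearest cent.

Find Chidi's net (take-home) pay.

$1,657.40

Regular pay: 39 × $51.06 = $1,991.34
Overtime pay: 9 × $51.06 × 1.5 = $689.31
Gross pay = $1,991.34 + $689.31 = $2,680.65
401(k) contribution: $2,680.65 × 0.0861 = $230.80
Pension contribution: $2,680.65 × 0.0657 = $176.12
Pre-tax total = $230.80 + $176.12 = $406.92
Taxable wages = $2,680.65 − $406.92 = $2,273.73
Federal withholding: $2,273.73 × 0.2084 = $473.85
Local income tax: $2,273.73 × 0.0088 = $20.01
SDI: $2,680.65 × 0.003 = $8.04
Medicare: $2,680.65 × 0.015 = $40.21
Gym membership: $74.22
Total deductions = $230.80 + $176.12 + $473.85 + $20.01 + $8.04 + $40.21 + $74.22 = $1,023.25
Net pay = $2,680.65 − $1,023.25 = $1,657.40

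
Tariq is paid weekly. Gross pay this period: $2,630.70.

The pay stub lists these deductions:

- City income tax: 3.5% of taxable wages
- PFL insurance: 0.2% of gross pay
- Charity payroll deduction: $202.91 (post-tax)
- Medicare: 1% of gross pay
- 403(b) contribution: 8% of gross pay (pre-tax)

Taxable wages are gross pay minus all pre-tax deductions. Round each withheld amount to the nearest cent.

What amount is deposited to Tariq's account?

403(b) contribution: $2,630.70 × 0.08 = $210.46
Taxable wages = $2,630.70 − $210.46 = $2,420.24
City income tax: $2,420.24 × 0.035 = $84.71
PFL insurance: $2,630.70 × 0.002 = $5.26
Medicare: $2,630.70 × 0.01 = $26.31
Charity payroll deduction: $202.91
Total deductions = $210.46 + $84.71 + $5.26 + $26.31 + $202.91 = $529.65
Net pay = $2,630.70 − $529.65 = $2,101.05

$2,101.05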